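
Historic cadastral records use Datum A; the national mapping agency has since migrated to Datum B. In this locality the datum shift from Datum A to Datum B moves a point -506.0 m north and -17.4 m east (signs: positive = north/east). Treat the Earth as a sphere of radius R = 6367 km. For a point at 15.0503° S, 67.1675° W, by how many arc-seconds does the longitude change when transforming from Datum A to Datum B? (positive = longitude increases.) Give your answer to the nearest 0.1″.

At latitude -15.0503°, cos φ = 0.965698.
One radian of longitude at latitude φ spans R cos φ, so Δλ = ΔE / (R cos φ) = -17.4 / (6367000 × 0.965698) = -2.8299e-06 rad = -0.584″.

Δλ = -0.6″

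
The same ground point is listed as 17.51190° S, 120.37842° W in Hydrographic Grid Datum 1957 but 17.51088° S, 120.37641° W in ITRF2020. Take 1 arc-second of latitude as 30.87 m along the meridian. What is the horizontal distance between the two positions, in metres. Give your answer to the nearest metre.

241 m

Δφ = -17.51088° − -17.51190° = +0.00102°; Δλ = -120.37641° − -120.37842° = +0.00201°.
1° of latitude = 3600 × 30.87 = 111132 m.
ΔN = Δφ × 111132 = 113.4 m; ΔE = Δλ × 111132 × cos(-17.51190°) = +0.00201 × 111132 × 0.953654 = 213.0 m.
Distance = √(ΔE² + ΔN²) = √(213.0² + 113.4²) = 241.3 m.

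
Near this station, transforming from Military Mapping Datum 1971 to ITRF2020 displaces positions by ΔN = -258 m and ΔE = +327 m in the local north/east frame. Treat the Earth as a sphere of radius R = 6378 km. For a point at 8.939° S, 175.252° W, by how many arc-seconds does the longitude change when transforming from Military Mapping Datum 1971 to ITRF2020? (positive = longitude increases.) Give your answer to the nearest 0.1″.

Δλ = 10.7″

At latitude -8.939°, cos φ = 0.987854.
One radian of longitude at latitude φ spans R cos φ, so Δλ = ΔE / (R cos φ) = 327.0 / (6378000 × 0.987854) = 5.1900e-05 rad = 10.705″.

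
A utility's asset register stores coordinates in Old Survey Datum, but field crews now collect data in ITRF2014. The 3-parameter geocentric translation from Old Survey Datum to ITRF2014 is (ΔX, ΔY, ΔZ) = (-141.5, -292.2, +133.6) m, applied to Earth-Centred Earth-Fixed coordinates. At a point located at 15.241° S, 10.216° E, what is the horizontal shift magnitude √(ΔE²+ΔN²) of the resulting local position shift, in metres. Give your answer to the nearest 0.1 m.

274.0 m

At φ = -15.241°, λ = 10.216°: sin φ = -0.262880, cos φ = 0.964829, sin λ = 0.177360, cos λ = 0.984146.
ΔE = −sin λ·ΔX + cos λ·ΔY = −(0.177360)·(-141.5) + (0.984146)·(-292.2) = -262.47 m.
ΔN = −sin φ cos λ·ΔX − sin φ sin λ·ΔY + cos φ·ΔZ = −(-0.262880)(0.984146)(-141.5) − (-0.262880)(0.177360)(-292.2) + (0.964829)(133.6) = 78.67 m.
Horizontal magnitude = √(ΔE² + ΔN²) = √((-262.47)² + 78.67²) = 274.01 m.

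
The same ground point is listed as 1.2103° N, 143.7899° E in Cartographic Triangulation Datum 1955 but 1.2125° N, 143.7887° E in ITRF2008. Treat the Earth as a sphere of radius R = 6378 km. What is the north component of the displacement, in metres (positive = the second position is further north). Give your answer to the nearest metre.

Δφ = 1.2125° − 1.2103° = +0.0022°; Δλ = 143.7887° − 143.7899° = -0.0012°.
1° along a meridian = πR/180 = 111317 m.
ΔN = Δφ × 111317 = 244.9 m; ΔE = Δλ × 111317 × cos(1.2103°) = -0.0012 × 111317 × 0.999777 = -133.6 m.

ΔN = 245 m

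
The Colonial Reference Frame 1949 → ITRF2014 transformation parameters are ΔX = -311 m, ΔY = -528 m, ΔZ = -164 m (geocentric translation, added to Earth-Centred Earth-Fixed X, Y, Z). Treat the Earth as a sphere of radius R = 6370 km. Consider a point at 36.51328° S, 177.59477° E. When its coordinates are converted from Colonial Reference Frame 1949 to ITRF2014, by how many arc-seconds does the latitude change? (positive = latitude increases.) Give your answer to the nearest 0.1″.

Δφ = 1.3″

sin φ = -0.595009, cos φ = 0.803719, sin λ = 0.041967, cos λ = -0.999119.
North component: ΔN = −sin φ cos λ·ΔX − sin φ sin λ·ΔY + cos φ·ΔZ = −(-0.595009)(-0.999119)(-311) − (-0.595009)(0.041967)(-528) + (0.803719)(-164) = 39.89 m.
1° of latitude spans πR/180 = 111177 m, so Δφ = 39.89 / 111177 × 3600 = 1.292″.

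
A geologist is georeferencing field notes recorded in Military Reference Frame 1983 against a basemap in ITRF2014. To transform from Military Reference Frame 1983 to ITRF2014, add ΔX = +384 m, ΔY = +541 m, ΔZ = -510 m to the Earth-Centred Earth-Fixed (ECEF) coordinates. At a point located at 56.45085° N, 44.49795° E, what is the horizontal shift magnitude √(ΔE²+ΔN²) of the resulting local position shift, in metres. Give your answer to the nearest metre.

At φ = 56.45085°, λ = 44.49795°: sin φ = 0.833412, cos φ = 0.552652, sin λ = 0.700884, cos λ = 0.713276.
ΔE = −sin λ·ΔX + cos λ·ΔY = −(0.700884)·(384) + (0.713276)·(541) = 116.74 m.
ΔN = −sin φ cos λ·ΔX − sin φ sin λ·ΔY + cos φ·ΔZ = −(0.833412)(0.713276)(384) − (0.833412)(0.700884)(541) + (0.552652)(-510) = -826.13 m.
Horizontal magnitude = √(ΔE² + ΔN²) = √(116.74² + (-826.13)²) = 834.34 m.

834 m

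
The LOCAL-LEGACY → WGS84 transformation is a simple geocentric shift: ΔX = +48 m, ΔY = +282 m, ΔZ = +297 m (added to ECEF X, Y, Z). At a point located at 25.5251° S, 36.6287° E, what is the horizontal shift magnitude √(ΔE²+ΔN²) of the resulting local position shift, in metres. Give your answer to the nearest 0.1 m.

The local east axis at (φ, λ) is (−sin λ, cos λ, 0), so ΔE = −sin(36.6287°)·48 + cos(36.6287°)·282 = 197.67 m.
The local north axis is (−sin φ cos λ, −sin φ sin λ, cos φ), giving ΔN = 16.599 + 72.499 + 268.012 = 357.11 m.
Horizontal magnitude = √(ΔE² + ΔN²) = √(197.67² + 357.11²) = 408.17 m.

408.2 m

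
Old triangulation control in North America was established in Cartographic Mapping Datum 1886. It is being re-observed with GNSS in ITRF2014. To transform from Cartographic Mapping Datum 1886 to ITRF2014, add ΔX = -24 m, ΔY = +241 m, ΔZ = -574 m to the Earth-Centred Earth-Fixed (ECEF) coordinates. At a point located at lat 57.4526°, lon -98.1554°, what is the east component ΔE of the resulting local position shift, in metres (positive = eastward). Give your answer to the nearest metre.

ΔE = -58 m

At φ = 57.4526°, λ = -98.1554°: sin φ = 0.842947, cos φ = 0.537997, sin λ = -0.989887, cos λ = -0.141858.
ΔE = −sin λ·ΔX + cos λ·ΔY = −(-0.989887)·(-24) + (-0.141858)·(241) = -57.95 m.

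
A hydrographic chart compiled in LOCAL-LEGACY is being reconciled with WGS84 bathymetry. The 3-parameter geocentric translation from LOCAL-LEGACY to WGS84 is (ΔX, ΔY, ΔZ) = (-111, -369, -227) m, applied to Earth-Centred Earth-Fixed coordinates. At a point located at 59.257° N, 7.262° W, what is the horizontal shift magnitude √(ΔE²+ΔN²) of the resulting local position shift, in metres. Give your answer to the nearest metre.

385 m

The local east axis at (φ, λ) is (−sin λ, cos λ, 0), so ΔE = −sin(-7.262°)·(-111) + cos(-7.262°)·(-369) = -380.07 m.
The local north axis is (−sin φ cos λ, −sin φ sin λ, cos φ), giving ΔN = 94.636 − 40.089 − 116.040 = -61.49 m.
Horizontal magnitude = √(ΔE² + ΔN²) = √((-380.07)² + (-61.49)²) = 385.01 m.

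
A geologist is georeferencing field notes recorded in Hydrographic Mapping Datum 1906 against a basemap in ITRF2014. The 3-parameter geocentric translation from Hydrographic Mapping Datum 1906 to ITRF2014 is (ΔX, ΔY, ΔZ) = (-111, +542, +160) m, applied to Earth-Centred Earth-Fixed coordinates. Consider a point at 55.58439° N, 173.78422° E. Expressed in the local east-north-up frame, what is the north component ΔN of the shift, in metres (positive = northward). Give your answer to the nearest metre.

At φ = 55.58439°, λ = 173.78422°: sin φ = 0.824960, cos φ = 0.565192, sin λ = 0.108273, cos λ = -0.994121.
ΔN = −sin φ cos λ·ΔX − sin φ sin λ·ΔY + cos φ·ΔZ = −(0.824960)(-0.994121)(-111) − (0.824960)(0.108273)(542) + (0.565192)(160) = -49.01 m.

ΔN = -49 m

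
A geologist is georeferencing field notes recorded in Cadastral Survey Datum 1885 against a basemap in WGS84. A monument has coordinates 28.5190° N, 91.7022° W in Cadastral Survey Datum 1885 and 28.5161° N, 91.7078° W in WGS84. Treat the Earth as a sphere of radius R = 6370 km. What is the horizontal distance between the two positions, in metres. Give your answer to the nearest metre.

Δφ = 28.5161° − 28.5190° = -0.0029°; Δλ = -91.7078° − -91.7022° = -0.0056°.
1° along a meridian = πR/180 = 111177 m.
ΔN = Δφ × 111177 = -322.4 m; ΔE = Δλ × 111177 × cos(28.5190°) = -0.0056 × 111177 × 0.878659 = -547.0 m.
Distance = √(ΔE² + ΔN²) = √((-547.0)² + (-322.4)²) = 635.0 m.

635 m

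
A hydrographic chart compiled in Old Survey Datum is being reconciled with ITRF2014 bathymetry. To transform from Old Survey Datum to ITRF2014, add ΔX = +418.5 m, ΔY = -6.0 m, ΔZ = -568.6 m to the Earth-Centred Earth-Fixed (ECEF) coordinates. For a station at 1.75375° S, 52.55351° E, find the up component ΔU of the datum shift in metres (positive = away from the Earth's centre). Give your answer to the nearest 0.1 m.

ΔU = 267.0 m

At φ = -1.75375°, λ = 52.55351°: sin φ = -0.030604, cos φ = 0.999532, sin λ = 0.793922, cos λ = 0.608020.
ΔU = cos φ cos λ·ΔX + cos φ sin λ·ΔY + sin φ·ΔZ = (0.999532)(0.608020)(418.5) + (0.999532)(0.793922)(-6.0) + (-0.030604)(-568.6) = 266.98 m.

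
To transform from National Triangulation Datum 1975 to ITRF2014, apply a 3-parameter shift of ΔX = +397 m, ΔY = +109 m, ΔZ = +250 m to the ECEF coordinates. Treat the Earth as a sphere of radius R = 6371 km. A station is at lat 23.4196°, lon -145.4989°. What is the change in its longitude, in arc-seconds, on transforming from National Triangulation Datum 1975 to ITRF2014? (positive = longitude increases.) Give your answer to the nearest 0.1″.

Δλ = 4.8″

sin φ = 0.397462, cos φ = 0.917619, sin λ = -0.566422, cos λ = -0.824115.
East component: ΔE = −sin λ·ΔX + cos λ·ΔY = −(-0.566422)(397) + (-0.824115)(109) = 135.04 m.
1° of latitude spans πR/180 = 111195 m; at latitude φ, 1° of longitude spans that × cos φ = 102034.5 m, so Δλ = 135.04 / 102034.5 × 3600 = 4.765″.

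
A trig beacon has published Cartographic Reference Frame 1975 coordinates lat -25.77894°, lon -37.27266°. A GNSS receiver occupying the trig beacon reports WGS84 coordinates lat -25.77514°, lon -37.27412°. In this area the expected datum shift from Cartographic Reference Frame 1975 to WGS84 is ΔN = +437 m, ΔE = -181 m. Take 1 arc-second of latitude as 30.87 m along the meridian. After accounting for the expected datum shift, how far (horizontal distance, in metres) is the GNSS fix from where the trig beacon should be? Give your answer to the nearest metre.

38 m

Observed coordinate differences: Δφ = +0.00380°, Δλ = -0.00146°.
Converting to metres (1° lat = 111132 m, cos φ = 0.900479): observed ΔN = 422.3 m, observed ΔE = -146.1 m.
Subtracting the expected shift leaves a residual of 422.3 − (437) = -14.7 m north and -146.1 − (-181) = 34.9 m east.
Residual distance = √((-14.7)² + 34.9²) = 37.9 m.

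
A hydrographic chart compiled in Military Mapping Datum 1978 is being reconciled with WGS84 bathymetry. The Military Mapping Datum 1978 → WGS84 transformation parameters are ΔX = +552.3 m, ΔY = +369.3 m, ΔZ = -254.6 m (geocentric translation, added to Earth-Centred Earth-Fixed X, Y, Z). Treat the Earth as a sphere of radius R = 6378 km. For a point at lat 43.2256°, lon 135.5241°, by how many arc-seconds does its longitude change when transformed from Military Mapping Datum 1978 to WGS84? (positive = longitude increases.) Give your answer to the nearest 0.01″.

Δλ = -28.87″

sin φ = 0.684873, cos φ = 0.728663, sin λ = 0.700609, cos λ = -0.713545.
East component: ΔE = −sin λ·ΔX + cos λ·ΔY = −(0.700609)(552.3) + (-0.713545)(369.3) = -650.46 m.
1° of latitude spans πR/180 = 111317 m; at latitude φ, 1° of longitude spans that × cos φ = 81112.6 m, so Δλ = -650.46 / 81112.6 × 3600 = -28.869″.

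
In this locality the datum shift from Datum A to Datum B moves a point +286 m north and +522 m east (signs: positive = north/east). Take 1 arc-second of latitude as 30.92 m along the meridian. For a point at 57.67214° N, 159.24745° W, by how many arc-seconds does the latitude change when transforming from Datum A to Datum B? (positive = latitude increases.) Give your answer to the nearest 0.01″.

1″ of latitude = 30.92 m, so Δφ = 286.0 / 30.92 = 9.250″.

Δφ = 9.25″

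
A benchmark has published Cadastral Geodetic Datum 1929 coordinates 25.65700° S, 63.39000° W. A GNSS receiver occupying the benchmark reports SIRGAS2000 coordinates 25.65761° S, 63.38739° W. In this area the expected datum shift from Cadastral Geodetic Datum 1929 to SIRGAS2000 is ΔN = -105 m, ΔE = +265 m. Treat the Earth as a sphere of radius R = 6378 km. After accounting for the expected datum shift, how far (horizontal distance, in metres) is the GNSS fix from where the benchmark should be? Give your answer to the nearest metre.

Observed coordinate differences: Δφ = -0.00061°, Δλ = +0.00261°.
Converting to metres (1° lat = 111317 m, cos φ = 0.901402): observed ΔN = -67.9 m, observed ΔE = 261.9 m.
Subtracting the expected shift leaves a residual of -67.9 − (-105) = 37.1 m north and 261.9 − (265) = -3.1 m east.
Residual distance = √(37.1² + (-3.1)²) = 37.2 m.

37 m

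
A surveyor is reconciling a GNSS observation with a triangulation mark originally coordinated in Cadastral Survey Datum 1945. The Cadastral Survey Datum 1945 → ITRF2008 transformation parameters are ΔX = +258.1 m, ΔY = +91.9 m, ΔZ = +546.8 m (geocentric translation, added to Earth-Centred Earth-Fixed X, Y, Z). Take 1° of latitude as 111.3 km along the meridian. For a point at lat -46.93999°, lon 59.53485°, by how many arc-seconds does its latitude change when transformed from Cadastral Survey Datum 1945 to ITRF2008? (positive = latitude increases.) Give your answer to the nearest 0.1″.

Δφ = 17.0″

sin φ = -0.730639, cos φ = 0.682764, sin λ = 0.861938, cos λ = 0.507014.
North component: ΔN = −sin φ cos λ·ΔX − sin φ sin λ·ΔY + cos φ·ΔZ = −(-0.730639)(0.507014)(258.1) − (-0.730639)(0.861938)(91.9) + (0.682764)(546.8) = 526.82 m.
1° of latitude spans 111300 m, so Δφ = 526.82 / 111300 × 3600 = 17.040″.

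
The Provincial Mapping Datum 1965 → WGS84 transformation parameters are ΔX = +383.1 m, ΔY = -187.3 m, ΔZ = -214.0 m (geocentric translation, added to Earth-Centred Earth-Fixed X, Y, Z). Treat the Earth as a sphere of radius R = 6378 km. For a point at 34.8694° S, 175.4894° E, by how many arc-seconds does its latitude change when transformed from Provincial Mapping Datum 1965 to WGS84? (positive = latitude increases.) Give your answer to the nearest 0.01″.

Δφ = -13.01″

sin φ = -0.571708, cos φ = 0.820457, sin λ = 0.078644, cos λ = -0.996903.
North component: ΔN = −sin φ cos λ·ΔX − sin φ sin λ·ΔY + cos φ·ΔZ = −(-0.571708)(-0.996903)(383.1) − (-0.571708)(0.078644)(-187.3) + (0.820457)(-214.0) = -402.34 m.
1° of latitude spans πR/180 = 111317 m, so Δφ = -402.34 / 111317 × 3600 = -13.012″.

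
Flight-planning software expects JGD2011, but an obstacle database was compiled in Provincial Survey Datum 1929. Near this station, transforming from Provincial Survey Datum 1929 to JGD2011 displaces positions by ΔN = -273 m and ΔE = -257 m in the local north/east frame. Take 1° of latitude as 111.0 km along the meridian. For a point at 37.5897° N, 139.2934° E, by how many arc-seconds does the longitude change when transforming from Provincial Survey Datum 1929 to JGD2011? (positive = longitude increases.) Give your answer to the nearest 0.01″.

Δλ = -10.52″

At latitude 37.5897°, cos φ = 0.792399.
1° of longitude at this latitude = 111.0 × cos φ = 87.96 km, so Δλ = -257.0 / 87956.3 = -0.0029219° = -10.519″.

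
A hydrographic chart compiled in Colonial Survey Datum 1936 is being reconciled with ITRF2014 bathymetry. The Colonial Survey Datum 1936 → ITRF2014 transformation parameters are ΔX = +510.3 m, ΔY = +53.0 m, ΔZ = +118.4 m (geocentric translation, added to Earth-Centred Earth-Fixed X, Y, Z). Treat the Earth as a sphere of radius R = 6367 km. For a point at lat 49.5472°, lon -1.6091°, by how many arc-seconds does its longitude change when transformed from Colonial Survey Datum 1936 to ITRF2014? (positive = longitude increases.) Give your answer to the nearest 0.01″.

Δλ = 3.36″

sin φ = 0.760941, cos φ = 0.648821, sin λ = -0.028080, cos λ = 0.999606.
East component: ΔE = −sin λ·ΔX + cos λ·ΔY = −(-0.028080)(510.3) + (0.999606)(53.0) = 67.31 m.
1° of latitude spans πR/180 = 111125 m; at latitude φ, 1° of longitude spans that × cos φ = 72100.4 m, so Δλ = 67.31 / 72100.4 × 3600 = 3.361″.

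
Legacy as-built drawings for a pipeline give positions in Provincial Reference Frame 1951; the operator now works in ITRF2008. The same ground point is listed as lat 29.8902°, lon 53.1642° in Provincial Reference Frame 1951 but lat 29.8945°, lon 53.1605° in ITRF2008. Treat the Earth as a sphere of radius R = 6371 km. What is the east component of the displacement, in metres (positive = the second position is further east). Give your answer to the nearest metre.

Δφ = 29.8945° − 29.8902° = +0.0043°; Δλ = 53.1605° − 53.1642° = -0.0037°.
1° along a meridian = πR/180 = 111195 m.
ΔN = Δφ × 111195 = 478.1 m; ΔE = Δλ × 111195 × cos(29.8902°) = -0.0037 × 111195 × 0.866982 = -356.7 m.

ΔE = -357 m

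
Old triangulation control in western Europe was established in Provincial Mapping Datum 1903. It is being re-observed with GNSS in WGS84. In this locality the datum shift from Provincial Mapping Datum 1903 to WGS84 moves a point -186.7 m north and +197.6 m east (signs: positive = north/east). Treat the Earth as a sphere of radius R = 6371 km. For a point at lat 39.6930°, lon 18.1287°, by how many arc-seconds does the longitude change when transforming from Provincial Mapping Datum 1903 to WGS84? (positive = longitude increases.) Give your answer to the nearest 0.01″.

Δλ = 8.31″

At latitude 39.6930°, cos φ = 0.769478.
One radian of longitude at latitude φ spans R cos φ, so Δλ = ΔE / (R cos φ) = 197.6 / (6371000 × 0.769478) = 4.0307e-05 rad = 8.314″.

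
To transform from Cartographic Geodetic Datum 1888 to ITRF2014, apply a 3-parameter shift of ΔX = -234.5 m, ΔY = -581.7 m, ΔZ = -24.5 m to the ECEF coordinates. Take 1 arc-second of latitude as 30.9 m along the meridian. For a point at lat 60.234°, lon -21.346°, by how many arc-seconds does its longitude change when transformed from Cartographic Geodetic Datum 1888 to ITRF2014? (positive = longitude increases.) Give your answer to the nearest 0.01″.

sin φ = 0.868060, cos φ = 0.496459, sin λ = -0.363999, cos λ = 0.931399.
East component: ΔE = −sin λ·ΔX + cos λ·ΔY = −(-0.363999)(-234.5) + (0.931399)(-581.7) = -627.15 m.
1° of latitude spans 3600 × 30.90 = 111240 m; at latitude φ, 1° of longitude spans that × cos φ = 55226.1 m, so Δλ = -627.15 / 55226.1 × 3600 = -40.882″.

Δλ = -40.88″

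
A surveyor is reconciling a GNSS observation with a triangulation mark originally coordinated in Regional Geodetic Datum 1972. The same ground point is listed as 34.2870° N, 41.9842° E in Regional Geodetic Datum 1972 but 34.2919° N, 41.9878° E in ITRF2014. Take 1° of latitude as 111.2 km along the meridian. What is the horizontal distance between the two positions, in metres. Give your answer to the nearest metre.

637 m

Δφ = 34.2919° − 34.2870° = +0.0049°; Δλ = 41.9878° − 41.9842° = +0.0036°.
ΔN = Δφ × 111200 = 544.9 m; ΔE = Δλ × 111200 × cos(34.2870°) = +0.0036 × 111200 × 0.826226 = 330.8 m.
Distance = √(ΔE² + ΔN²) = √(330.8² + 544.9²) = 637.4 m.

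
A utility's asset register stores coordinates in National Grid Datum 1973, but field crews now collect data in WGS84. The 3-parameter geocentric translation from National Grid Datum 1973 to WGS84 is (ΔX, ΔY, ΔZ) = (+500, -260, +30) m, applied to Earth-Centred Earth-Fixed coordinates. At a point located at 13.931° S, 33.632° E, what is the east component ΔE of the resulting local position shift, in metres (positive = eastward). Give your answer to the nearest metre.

The local east axis at (φ, λ) is (−sin λ, cos λ, 0), so ΔE = −sin(33.632°)·500 + cos(33.632°)·(-260) = -493.41 m.

ΔE = -493 m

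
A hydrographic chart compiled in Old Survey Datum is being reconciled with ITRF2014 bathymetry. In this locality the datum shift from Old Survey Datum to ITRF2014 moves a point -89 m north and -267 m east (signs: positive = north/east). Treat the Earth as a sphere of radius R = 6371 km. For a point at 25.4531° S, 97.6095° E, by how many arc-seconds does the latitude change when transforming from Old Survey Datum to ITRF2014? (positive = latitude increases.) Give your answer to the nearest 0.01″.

On a sphere of radius R, 1 rad of latitude = R, so Δφ = ΔN / R = -89.0 / 6371000 = -1.3970e-05 rad = -2.881″.

Δφ = -2.88″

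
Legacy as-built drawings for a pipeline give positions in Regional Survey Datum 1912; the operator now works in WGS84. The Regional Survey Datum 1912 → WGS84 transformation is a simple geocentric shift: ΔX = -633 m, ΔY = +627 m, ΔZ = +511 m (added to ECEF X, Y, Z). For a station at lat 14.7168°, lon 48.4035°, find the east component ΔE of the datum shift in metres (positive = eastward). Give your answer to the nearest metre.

The local east axis at (φ, λ) is (−sin λ, cos λ, 0), so ΔE = −sin(48.4035°)·(-633) + cos(48.4035°)·627 = 889.63 m.

ΔE = 890 m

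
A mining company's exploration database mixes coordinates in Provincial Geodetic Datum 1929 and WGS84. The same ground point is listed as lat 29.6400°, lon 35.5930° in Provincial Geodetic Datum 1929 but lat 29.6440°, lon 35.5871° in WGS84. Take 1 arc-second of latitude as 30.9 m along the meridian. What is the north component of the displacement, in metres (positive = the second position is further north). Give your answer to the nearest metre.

ΔN = 445 m

Δφ = 29.6440° − 29.6400° = +0.0040°; Δλ = 35.5871° − 35.5930° = -0.0059°.
1° of latitude = 3600 × 30.90 = 111240 m.
ΔN = Δφ × 111240 = 445.0 m; ΔE = Δλ × 111240 × cos(29.6400°) = -0.0059 × 111240 × 0.869150 = -570.4 m.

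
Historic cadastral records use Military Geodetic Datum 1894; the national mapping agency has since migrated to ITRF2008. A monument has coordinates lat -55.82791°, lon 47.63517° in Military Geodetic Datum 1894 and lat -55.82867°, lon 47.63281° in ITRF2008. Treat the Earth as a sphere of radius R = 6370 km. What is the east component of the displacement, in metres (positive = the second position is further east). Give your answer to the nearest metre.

Δφ = -55.82867° − -55.82791° = -0.00076°; Δλ = 47.63281° − 47.63517° = -0.00236°.
1° along a meridian = πR/180 = 111177 m.
ΔN = Δφ × 111177 = -84.5 m; ΔE = Δλ × 111177 × cos(-55.82791°) = -0.00236 × 111177 × 0.561680 = -147.4 m.

ΔE = -147 m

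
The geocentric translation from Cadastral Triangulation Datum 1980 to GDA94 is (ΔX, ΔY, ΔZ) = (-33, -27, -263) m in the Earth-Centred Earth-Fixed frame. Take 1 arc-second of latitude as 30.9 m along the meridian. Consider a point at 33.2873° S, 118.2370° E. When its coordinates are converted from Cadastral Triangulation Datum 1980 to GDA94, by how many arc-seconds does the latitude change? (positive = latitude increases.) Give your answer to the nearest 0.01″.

sin φ = -0.548838, cos φ = 0.835929, sin λ = 0.880998, cos λ = -0.473120.
North component: ΔN = −sin φ cos λ·ΔX − sin φ sin λ·ΔY + cos φ·ΔZ = −(-0.548838)(-0.473120)(-33) − (-0.548838)(0.880998)(-27) + (0.835929)(-263) = -224.34 m.
1° of latitude spans 3600 × 30.90 = 111240 m, so Δφ = -224.34 / 111240 × 3600 = -7.260″.

Δφ = -7.26″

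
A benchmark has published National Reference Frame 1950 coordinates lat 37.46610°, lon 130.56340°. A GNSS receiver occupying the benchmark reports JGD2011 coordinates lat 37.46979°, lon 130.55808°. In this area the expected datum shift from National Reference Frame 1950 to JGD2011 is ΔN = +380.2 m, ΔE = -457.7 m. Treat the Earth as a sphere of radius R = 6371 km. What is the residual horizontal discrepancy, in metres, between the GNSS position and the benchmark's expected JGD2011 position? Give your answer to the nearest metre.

32 m

Observed coordinate differences: Δφ = +0.00369°, Δλ = -0.00532°.
Converting to metres (1° lat = 111195 m, cos φ = 0.793713): observed ΔN = 410.3 m, observed ΔE = -469.5 m.
Subtracting the expected shift leaves a residual of 410.3 − (380.2) = 30.1 m north and -469.5 − (-457.7) = -11.8 m east.
Residual distance = √(30.1² + (-11.8)²) = 32.3 m.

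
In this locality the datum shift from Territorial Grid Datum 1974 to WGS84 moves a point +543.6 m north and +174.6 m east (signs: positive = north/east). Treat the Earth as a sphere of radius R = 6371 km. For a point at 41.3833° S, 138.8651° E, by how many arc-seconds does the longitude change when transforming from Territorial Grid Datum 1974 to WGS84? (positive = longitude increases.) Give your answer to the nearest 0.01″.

Δλ = 7.53″

At latitude -41.3833°, cos φ = 0.750304.
One radian of longitude at latitude φ spans R cos φ, so Δλ = ΔE / (R cos φ) = 174.6 / (6371000 × 0.750304) = 3.6526e-05 rad = 7.534″.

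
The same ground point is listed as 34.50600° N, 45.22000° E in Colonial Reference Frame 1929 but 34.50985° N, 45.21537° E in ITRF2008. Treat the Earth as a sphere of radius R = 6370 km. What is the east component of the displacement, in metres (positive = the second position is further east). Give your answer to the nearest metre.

Δφ = 34.50985° − 34.50600° = +0.00385°; Δλ = 45.21537° − 45.22000° = -0.00463°.
1° along a meridian = πR/180 = 111177 m.
ΔN = Δφ × 111177 = 428.0 m; ΔE = Δλ × 111177 × cos(34.50600°) = -0.00463 × 111177 × 0.824067 = -424.2 m.

ΔE = -424 m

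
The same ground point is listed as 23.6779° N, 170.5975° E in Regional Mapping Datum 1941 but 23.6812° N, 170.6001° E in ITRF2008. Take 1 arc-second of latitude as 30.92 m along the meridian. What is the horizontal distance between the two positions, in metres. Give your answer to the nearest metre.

Δφ = 23.6812° − 23.6779° = +0.0033°; Δλ = 170.6001° − 170.5975° = +0.0026°.
1° of latitude = 3600 × 30.92 = 111312 m.
ΔN = Δφ × 111312 = 367.3 m; ΔE = Δλ × 111312 × cos(23.6779°) = +0.0026 × 111312 × 0.915818 = 265.0 m.
Distance = √(ΔE² + ΔN²) = √(265.0² + 367.3²) = 453.0 m.

453 m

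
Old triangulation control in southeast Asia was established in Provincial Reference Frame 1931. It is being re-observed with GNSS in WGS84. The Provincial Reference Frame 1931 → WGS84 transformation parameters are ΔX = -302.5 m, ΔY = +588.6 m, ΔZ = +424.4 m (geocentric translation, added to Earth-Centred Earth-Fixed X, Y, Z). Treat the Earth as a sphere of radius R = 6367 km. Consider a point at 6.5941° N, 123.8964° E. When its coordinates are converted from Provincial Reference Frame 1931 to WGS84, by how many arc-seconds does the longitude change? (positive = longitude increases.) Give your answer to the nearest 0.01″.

Δλ = -2.52″

sin φ = 0.114835, cos φ = 0.993385, sin λ = 0.830047, cos λ = -0.557693.
East component: ΔE = −sin λ·ΔX + cos λ·ΔY = −(0.830047)(-302.5) + (-0.557693)(588.6) = -77.17 m.
1° of latitude spans πR/180 = 111125 m; at latitude φ, 1° of longitude spans that × cos φ = 110390.0 m, so Δλ = -77.17 / 110390.0 × 3600 = -2.517″.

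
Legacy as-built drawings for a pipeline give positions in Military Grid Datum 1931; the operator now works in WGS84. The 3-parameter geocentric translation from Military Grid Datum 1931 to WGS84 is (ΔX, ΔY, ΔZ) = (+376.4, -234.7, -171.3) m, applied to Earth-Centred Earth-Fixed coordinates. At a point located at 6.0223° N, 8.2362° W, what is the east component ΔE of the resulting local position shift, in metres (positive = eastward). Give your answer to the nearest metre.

ΔE = -178 m

The local east axis at (φ, λ) is (−sin λ, cos λ, 0), so ΔE = −sin(-8.2362°)·376.4 + cos(-8.2362°)·(-234.7) = -178.36 m.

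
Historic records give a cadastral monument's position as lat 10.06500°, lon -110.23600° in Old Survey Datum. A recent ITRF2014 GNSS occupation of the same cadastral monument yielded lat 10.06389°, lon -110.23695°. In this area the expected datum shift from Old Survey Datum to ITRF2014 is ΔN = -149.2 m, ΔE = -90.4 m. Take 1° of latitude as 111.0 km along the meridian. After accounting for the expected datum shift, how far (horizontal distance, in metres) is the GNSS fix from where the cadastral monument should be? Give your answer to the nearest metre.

Observed coordinate differences: Δφ = -0.00111°, Δλ = -0.00095°.
Converting to metres (1° lat = 111000 m, cos φ = 0.984610): observed ΔN = -123.2 m, observed ΔE = -103.8 m.
Subtracting the expected shift leaves a residual of -123.2 − (-149.2) = 26.0 m north and -103.8 − (-90.4) = -13.4 m east.
Residual distance = √(26.0² + (-13.4)²) = 29.3 m.

29 m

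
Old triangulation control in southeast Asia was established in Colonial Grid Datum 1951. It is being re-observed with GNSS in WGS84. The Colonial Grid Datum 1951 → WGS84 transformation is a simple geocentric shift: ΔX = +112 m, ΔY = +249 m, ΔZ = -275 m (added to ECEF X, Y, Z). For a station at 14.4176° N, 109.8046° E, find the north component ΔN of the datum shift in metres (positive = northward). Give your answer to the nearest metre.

ΔN = -315 m

At φ = 14.4176°, λ = 109.8046°: sin φ = 0.248987, cos φ = 0.968507, sin λ = 0.940854, cos λ = -0.338813.
ΔN = −sin φ cos λ·ΔX − sin φ sin λ·ΔY + cos φ·ΔZ = −(0.248987)(-0.338813)(112) − (0.248987)(0.940854)(249) + (0.968507)(-275) = -315.22 m.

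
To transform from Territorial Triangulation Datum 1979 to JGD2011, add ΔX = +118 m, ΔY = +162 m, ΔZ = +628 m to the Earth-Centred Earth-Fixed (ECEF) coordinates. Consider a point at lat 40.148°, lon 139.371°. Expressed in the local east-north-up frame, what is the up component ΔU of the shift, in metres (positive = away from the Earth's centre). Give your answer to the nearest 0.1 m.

ΔU = 417.1 m

The local up (radial) axis is (cos φ cos λ, cos φ sin λ, sin φ), giving ΔU = -68.454 + 80.633 + 404.912 = 417.09 m.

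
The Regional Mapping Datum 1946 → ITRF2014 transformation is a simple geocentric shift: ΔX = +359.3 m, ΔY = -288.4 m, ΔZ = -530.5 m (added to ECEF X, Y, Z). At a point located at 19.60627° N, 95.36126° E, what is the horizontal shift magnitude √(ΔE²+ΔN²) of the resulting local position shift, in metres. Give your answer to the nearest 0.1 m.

The local east axis at (φ, λ) is (−sin λ, cos λ, 0), so ΔE = −sin(95.36126°)·359.3 + cos(95.36126°)·(-288.4) = -330.78 m.
The local north axis is (−sin φ cos λ, −sin φ sin λ, cos φ), giving ΔN = 11.265 + 96.351 − 499.742 = -392.13 m.
Horizontal magnitude = √(ΔE² + ΔN²) = √((-330.78)² + (-392.13)²) = 513.01 m.

513.0 m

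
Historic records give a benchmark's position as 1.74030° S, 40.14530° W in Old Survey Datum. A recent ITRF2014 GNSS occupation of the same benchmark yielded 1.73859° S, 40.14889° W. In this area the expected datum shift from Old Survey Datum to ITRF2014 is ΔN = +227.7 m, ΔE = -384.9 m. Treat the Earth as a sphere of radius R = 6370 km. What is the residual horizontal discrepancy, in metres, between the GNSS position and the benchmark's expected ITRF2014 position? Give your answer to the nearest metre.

Observed coordinate differences: Δφ = +0.00171°, Δλ = -0.00359°.
Converting to metres (1° lat = 111177 m, cos φ = 0.999539): observed ΔN = 190.1 m, observed ΔE = -398.9 m.
Subtracting the expected shift leaves a residual of 190.1 − (227.7) = -37.6 m north and -398.9 − (-384.9) = -14.0 m east.
Residual distance = √((-37.6)² + (-14.0)²) = 40.1 m.

40 m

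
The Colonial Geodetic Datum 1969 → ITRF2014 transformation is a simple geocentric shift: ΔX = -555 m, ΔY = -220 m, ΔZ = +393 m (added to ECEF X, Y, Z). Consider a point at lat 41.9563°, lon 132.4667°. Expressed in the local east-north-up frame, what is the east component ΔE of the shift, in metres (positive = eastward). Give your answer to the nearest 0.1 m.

ΔE = 557.9 m

The local east axis at (φ, λ) is (−sin λ, cos λ, 0), so ΔE = −sin(132.4667°)·(-555) + cos(132.4667°)·(-220) = 557.94 m.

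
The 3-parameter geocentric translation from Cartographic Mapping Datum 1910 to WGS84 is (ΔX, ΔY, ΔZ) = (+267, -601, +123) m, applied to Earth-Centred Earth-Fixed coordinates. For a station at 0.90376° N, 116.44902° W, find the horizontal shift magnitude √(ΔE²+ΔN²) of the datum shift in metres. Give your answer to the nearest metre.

520 m

At φ = 0.90376°, λ = -116.44902°: sin φ = 0.015773, cos φ = 0.999876, sin λ = -0.895331, cos λ = -0.445401.
ΔE = −sin λ·ΔX + cos λ·ΔY = −(-0.895331)·(267) + (-0.445401)·(-601) = 506.74 m.
ΔN = −sin φ cos λ·ΔX − sin φ sin λ·ΔY + cos φ·ΔZ = −(0.015773)(-0.445401)(267) − (0.015773)(-0.895331)(-601) + (0.999876)(123) = 116.37 m.
Horizontal magnitude = √(ΔE² + ΔN²) = √(506.74² + 116.37²) = 519.93 m.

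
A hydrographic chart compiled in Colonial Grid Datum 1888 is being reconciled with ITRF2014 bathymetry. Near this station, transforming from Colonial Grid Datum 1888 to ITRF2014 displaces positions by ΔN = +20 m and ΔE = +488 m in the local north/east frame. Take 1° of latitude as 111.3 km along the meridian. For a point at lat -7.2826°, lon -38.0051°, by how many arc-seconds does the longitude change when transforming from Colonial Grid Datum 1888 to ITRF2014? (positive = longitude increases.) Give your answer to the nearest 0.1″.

Δλ = 15.9″

At latitude -7.2826°, cos φ = 0.991933.
1° of longitude at this latitude = 111.3 × cos φ = 110.40 km, so Δλ = 488.0 / 110402.1 = 0.0044202° = 15.913″.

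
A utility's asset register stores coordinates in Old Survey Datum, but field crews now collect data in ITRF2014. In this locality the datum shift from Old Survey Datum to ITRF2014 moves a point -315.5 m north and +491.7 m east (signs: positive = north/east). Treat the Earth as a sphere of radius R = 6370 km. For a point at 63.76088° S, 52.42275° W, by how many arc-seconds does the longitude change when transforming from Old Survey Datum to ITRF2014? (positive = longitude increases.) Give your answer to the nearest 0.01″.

At latitude -63.76088°, cos φ = 0.442118.
One radian of longitude at latitude φ spans R cos φ, so Δλ = ΔE / (R cos φ) = 491.7 / (6370000 × 0.442118) = 1.7459e-04 rad = 36.012″.

Δλ = 36.01″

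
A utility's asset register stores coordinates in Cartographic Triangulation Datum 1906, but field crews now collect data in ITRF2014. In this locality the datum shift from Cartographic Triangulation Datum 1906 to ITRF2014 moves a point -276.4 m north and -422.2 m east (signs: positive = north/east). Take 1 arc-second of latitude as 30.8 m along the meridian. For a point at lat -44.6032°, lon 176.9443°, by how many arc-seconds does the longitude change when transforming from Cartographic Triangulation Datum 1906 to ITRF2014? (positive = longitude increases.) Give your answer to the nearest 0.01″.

Δλ = -19.25″

At latitude -44.6032°, cos φ = 0.711987.
1″ of longitude at this latitude = 30.80 × cos φ = 21.9292 m, so Δλ = -422.2 / 21.9292 = -19.253″.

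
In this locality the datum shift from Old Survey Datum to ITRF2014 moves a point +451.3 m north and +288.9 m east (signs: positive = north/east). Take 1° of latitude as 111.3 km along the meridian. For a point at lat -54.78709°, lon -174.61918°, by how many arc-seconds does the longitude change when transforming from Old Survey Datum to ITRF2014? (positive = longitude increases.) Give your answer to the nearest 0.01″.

At latitude -54.78709°, cos φ = 0.576616.
1° of longitude at this latitude = 111.3 × cos φ = 64.18 km, so Δλ = 288.9 / 64177.4 = 0.0045016° = 16.206″.

Δλ = 16.21″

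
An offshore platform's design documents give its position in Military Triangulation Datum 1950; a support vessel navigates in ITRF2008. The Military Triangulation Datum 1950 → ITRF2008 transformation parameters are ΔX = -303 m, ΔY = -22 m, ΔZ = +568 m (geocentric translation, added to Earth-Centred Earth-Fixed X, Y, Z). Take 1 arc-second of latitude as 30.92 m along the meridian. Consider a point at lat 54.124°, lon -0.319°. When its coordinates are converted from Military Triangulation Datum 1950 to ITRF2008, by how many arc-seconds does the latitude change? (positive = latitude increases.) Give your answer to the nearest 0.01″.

sin φ = 0.810287, cos φ = 0.586033, sin λ = -0.005568, cos λ = 0.999985.
North component: ΔN = −sin φ cos λ·ΔX − sin φ sin λ·ΔY + cos φ·ΔZ = −(0.810287)(0.999985)(-303) − (0.810287)(-0.005568)(-22) + (0.586033)(568) = 578.28 m.
1° of latitude spans 3600 × 30.92 = 111312 m, so Δφ = 578.28 / 111312 × 3600 = 18.702″.

Δφ = 18.70″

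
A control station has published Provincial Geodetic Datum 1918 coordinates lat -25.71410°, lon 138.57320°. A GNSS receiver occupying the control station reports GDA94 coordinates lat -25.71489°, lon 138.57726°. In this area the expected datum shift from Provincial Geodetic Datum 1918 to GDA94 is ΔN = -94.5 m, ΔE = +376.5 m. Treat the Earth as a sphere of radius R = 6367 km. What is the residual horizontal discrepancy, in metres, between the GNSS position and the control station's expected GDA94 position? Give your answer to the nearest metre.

Observed coordinate differences: Δφ = -0.00079°, Δλ = +0.00406°.
Converting to metres (1° lat = 111125 m, cos φ = 0.900970): observed ΔN = -87.8 m, observed ΔE = 406.5 m.
Subtracting the expected shift leaves a residual of -87.8 − (-94.5) = 6.7 m north and 406.5 − (376.5) = 30.0 m east.
Residual distance = √(6.7² + 30.0²) = 30.7 m.

31 m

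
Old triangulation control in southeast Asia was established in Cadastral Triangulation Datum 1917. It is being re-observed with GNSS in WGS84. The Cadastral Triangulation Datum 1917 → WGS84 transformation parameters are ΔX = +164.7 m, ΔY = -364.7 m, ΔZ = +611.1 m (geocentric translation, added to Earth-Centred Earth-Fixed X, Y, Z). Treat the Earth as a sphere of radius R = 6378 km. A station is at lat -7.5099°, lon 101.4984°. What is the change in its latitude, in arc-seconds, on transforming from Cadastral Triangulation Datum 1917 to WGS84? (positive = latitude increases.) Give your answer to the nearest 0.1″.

sin φ = -0.130697, cos φ = 0.991422, sin λ = 0.979930, cos λ = -0.199341.
North component: ΔN = −sin φ cos λ·ΔX − sin φ sin λ·ΔY + cos φ·ΔZ = −(-0.130697)(-0.199341)(164.7) − (-0.130697)(0.979930)(-364.7) + (0.991422)(611.1) = 554.86 m.
1° of latitude spans πR/180 = 111317 m, so Δφ = 554.86 / 111317 × 3600 = 17.944″.

Δφ = 17.9″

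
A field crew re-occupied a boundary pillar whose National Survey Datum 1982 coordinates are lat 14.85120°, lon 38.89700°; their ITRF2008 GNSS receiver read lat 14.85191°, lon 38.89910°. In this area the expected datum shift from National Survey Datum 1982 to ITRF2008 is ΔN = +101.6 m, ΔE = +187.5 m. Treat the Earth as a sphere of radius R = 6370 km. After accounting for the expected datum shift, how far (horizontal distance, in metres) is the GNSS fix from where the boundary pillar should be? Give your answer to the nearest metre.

Observed coordinate differences: Δφ = +0.00071°, Δλ = +0.00210°.
Converting to metres (1° lat = 111177 m, cos φ = 0.966595): observed ΔN = 78.9 m, observed ΔE = 225.7 m.
Subtracting the expected shift leaves a residual of 78.9 − (101.6) = -22.7 m north and 225.7 − (187.5) = 38.2 m east.
Residual distance = √((-22.7)² + 38.2²) = 44.4 m.

44 m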